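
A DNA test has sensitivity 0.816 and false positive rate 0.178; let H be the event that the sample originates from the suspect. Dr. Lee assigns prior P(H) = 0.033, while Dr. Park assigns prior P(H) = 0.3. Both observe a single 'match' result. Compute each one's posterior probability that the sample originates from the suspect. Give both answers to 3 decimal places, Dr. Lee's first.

Dr. Lee: 0.135; Dr. Park: 0.663

P('+'|H) = 0.816, P('+'|¬H) = 0.178.
Dr. Lee: numerator 0.816·0.033 = 0.026928; evidence = 0.026928+0.178·0.967 = 0.19905; posterior = 0.135.
Dr. Park: numerator 0.816·0.3 = 0.24480; evidence = 0.24480+0.178·0.7 = 0.36940; posterior = 0.663.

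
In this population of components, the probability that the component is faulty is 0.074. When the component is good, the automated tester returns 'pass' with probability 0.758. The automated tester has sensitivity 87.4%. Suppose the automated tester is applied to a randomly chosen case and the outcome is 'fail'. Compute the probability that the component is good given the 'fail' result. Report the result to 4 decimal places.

Let H be the event that the component is faulty. P(H) = 0.074, so P(¬H) = 0.926. With E the 'fail' result, P(E|H) = 0.874 and P(E|¬H) = 0.242.
P(E) = 0.874·0.074 + 0.242·0.926 = 0.064676 + 0.22409 = 0.28877.
By Bayes' theorem, P(H|E) = 0.064676 / 0.28877 = 0.2240. Hence P(¬H|E) = 1 − 0.2240 = 0.7760.

P(¬H | E) ≈ 0.7760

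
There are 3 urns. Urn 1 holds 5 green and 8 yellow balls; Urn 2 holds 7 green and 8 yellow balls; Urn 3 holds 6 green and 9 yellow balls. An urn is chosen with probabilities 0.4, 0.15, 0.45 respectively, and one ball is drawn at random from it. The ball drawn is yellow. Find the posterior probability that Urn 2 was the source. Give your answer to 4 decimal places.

P(yellow|Urn 1) = 0.6154; P(yellow|Urn 2) = 0.5333; P(yellow|Urn 3) = 0.6.
Prior × likelihood for each source: 0.4·0.6154=0.2462, 0.15·0.5333=0.08000, 0.45·0.6=0.2700. Summing gives P(yellow) = 0.59615.
P(Urn 2 | yellow) = 0.08000 / 0.59615 = 0.1342.

Posterior probability ≈ 0.1342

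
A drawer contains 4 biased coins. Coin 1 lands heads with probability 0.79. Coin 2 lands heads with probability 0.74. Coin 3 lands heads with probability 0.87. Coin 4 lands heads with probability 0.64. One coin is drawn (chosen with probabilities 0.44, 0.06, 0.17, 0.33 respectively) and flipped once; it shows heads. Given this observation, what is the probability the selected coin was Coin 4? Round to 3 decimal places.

Posterior probability ≈ 0.281

Tabulate prior·likelihood by source: [1] prior 0.44, lik 0.79, product 0.3476; [2] prior 0.06, lik 0.74, product 0.04440; [3] prior 0.17, lik 0.87, product 0.1479; [4] prior 0.33, lik 0.64, product 0.2112.
Normalizing constant = 0.75110; the posterior for Coin 4 is its product over the sum, 0.2112/0.75110 = 0.281.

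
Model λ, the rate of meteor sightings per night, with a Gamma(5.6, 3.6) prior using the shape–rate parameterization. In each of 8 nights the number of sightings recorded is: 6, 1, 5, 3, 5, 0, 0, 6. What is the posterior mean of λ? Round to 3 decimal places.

Posterior mean ≈ 2.724

Total count ∑xᵢ = 26 over n = 8 nights.
Gamma is conjugate to the Poisson likelihood: posterior is Gamma(shape = 5.6+26 = 31.6, rate = 3.6+8 = 11.6).
Posterior mean = shape/rate = 31.6/11.6 = 2.724.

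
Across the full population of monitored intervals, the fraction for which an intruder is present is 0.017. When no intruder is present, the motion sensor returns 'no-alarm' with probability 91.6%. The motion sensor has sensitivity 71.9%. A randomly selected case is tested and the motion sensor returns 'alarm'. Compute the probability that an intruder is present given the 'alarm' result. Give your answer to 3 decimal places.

P(H | E) ≈ 0.129

Let H be the event that an intruder is present. P(H) = 0.017, so P(¬H) = 0.983. With E the 'alarm' result, P(E|H) = 0.719 and P(E|¬H) = 0.084.
P(E) = 0.719·0.017 + 0.084·0.983 = 0.012223 + 0.082572 = 0.094795.
By Bayes' theorem, P(H|E) = 0.012223 / 0.094795 = 0.129.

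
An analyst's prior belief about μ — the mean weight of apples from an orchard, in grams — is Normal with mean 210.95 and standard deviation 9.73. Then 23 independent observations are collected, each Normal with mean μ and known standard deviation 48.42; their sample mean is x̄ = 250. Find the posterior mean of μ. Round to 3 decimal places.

Posterior mean ≈ 229.754

With known σ, the Normal prior is conjugate. Weight on the data is w = (n/σ²)/(n/σ² + 1/τ₀²) = 0.00981021/(0.00981021+0.0105627) = 0.48153.
Posterior mean = w·x̄ + (1−w)·μ₀ = 0.48153·250 + 0.51847·210.95 = 229.754.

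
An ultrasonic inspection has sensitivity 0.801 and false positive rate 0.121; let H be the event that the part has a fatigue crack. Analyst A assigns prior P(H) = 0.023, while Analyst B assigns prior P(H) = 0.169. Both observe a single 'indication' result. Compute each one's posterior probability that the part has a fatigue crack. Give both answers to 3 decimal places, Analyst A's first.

The likelihood ratio for an 'indication' result is 0.801/0.121 = 6.6198.
Analyst A: prior odds 0.023/0.977 = 0.023541; posterior odds 0.15584; posterior probability 0.135.
Analyst B: prior odds 0.169/0.831 = 0.20337; posterior odds 1.3463; posterior probability 0.574.

Analyst A: 0.135; Analyst B: 0.574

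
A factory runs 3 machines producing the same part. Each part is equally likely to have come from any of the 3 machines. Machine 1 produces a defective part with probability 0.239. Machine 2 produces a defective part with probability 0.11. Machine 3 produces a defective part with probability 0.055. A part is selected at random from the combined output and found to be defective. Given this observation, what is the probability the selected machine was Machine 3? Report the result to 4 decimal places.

Tabulate prior·likelihood by source: [1] prior 0.333333, lik 0.239, product 0.07967; [2] prior 0.333333, lik 0.11, product 0.03667; [3] prior 0.333333, lik 0.055, product 0.01833.
Normalizing constant = 0.13467; the posterior for Machine 3 is its product over the sum, 0.01833/0.13467 = 0.1361.

Posterior probability ≈ 0.1361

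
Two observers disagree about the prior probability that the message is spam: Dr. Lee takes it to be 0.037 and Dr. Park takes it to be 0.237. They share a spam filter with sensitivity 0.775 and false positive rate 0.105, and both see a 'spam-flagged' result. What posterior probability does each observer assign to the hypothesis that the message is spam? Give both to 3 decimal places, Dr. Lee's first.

Dr. Lee: 0.221; Dr. Park: 0.696

P('+'|H) = 0.775, P('+'|¬H) = 0.105.
Dr. Lee: numerator 0.775·0.037 = 0.028675; evidence = 0.028675+0.105·0.963 = 0.12979; posterior = 0.221.
Dr. Park: numerator 0.775·0.237 = 0.18368; evidence = 0.18368+0.105·0.763 = 0.26379; posterior = 0.696.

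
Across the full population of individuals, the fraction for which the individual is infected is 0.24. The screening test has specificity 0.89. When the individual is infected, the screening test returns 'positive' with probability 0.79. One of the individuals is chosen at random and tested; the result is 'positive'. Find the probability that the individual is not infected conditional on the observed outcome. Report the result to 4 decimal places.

P(¬H | E) ≈ 0.3060

Write H for 'the individual is infected'. Prior odds H:¬H = 0.24/0.76 = 0.31579. For the 'positive' outcome, the likelihood ratio is 0.79/0.11 = 7.1818.
Posterior odds = 0.31579 × 7.1818 = 2.2679, so P(H|E) = 2.2679/(1+2.2679) = 0.6940. Then P(¬H|E) = 1 − 0.6940 = 0.3060.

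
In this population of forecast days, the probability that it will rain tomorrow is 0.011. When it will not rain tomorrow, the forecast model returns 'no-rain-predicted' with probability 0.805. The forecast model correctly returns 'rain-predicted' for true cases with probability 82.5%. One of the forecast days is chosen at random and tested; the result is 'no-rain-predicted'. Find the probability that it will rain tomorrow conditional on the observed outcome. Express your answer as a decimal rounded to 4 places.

P(H | E) ≈ 0.0024

Let H be the event that it will rain tomorrow. P(H) = 0.011, so P(¬H) = 0.989. With E the 'no-rain-predicted' result, P(E|H) = 0.175 and P(E|¬H) = 0.805.
P(E) = 0.175·0.011 + 0.805·0.989 = 0.0019250 + 0.79614 = 0.79807.
By Bayes' theorem, P(H|E) = 0.0019250 / 0.79807 = 0.0024.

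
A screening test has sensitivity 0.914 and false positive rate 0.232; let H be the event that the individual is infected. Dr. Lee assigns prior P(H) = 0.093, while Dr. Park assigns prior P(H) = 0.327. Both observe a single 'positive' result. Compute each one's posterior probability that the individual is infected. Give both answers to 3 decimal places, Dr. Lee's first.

Dr. Lee: 0.288; Dr. Park: 0.657

P('+'|H) = 0.914, P('+'|¬H) = 0.232.
Dr. Lee: numerator 0.914·0.093 = 0.085002; evidence = 0.085002+0.232·0.907 = 0.29543; posterior = 0.288.
Dr. Park: numerator 0.914·0.327 = 0.29888; evidence = 0.29888+0.232·0.673 = 0.45501; posterior = 0.657.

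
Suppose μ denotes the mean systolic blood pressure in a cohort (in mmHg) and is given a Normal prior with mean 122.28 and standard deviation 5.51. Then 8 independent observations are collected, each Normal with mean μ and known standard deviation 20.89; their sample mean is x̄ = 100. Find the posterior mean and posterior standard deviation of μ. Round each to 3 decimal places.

Posterior mean ≈ 114.314; posterior SD ≈ 4.416

With known σ, the Normal prior is conjugate. Weight on the data is w = (n/σ²)/(n/σ² + 1/τ₀²) = 0.0183321/(0.0183321+0.0329380) = 0.35756.
Posterior mean = w·x̄ + (1−w)·μ₀ = 0.35756·100 + 0.64244·122.28 = 114.314. Posterior variance = 1/(0.0183321+0.0329380) = 19.5045, so SD = 4.416.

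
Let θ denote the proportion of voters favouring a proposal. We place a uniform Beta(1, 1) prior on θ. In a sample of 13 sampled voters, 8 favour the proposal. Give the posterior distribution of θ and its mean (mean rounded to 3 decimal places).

The binomial likelihood is conjugate to the Beta prior: with 8 successes and 5 failures, the posterior is Beta(1+8, 1+5) = Beta(9, 6).
E[θ | data] = 9/(9+6) = 0.600.

Posterior: Beta(9, 6); mean ≈ 0.600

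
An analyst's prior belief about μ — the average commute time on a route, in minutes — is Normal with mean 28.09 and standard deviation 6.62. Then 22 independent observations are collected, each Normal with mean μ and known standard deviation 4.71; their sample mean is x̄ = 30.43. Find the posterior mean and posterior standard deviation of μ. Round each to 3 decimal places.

With known σ, the Normal prior is conjugate. Weight on the data is w = (n/σ²)/(n/σ² + 1/τ₀²) = 0.991701/(0.991701+0.0228183) = 0.97751.
Posterior mean = w·x̄ + (1−w)·μ₀ = 0.97751·30.43 + 0.022492·28.09 = 30.377. Posterior variance = 1/(0.991701+0.0228183) = 0.985688, so SD = 0.993.

Posterior mean ≈ 30.377; posterior SD ≈ 0.993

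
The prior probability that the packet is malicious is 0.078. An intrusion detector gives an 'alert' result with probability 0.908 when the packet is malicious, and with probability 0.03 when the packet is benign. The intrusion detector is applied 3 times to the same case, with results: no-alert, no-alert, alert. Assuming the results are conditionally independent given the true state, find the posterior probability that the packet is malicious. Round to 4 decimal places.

With H the event that the packet is malicious, the joint likelihood of the observed sequence is P(data|H) = 0.092·0.092·0.908 = 0.0076853 and P(data|¬H) = 0.97·0.97·0.03 = 0.028227.
Bayes: P(H|data) = 0.078·0.0076853 / (0.078·0.0076853 + 0.922·0.028227) = 0.00059945/0.026625 = 0.0225.

Posterior P(H) ≈ 0.0225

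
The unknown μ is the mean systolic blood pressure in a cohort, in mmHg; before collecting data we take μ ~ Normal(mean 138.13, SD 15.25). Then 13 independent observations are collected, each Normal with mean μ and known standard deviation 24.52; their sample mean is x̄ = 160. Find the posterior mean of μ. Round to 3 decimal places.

Prior precision 1/τ₀² = 1/15.25² = 0.00429992; data precision n/σ² = 13/24.52² = 0.0216223.
Posterior precision = 0.00429992 + 0.0216223 = 0.0259222.
Posterior mean = (0.00429992·138.13 + 0.0216223·160) / 0.0259222 = 156.372.

Posterior mean ≈ 156.372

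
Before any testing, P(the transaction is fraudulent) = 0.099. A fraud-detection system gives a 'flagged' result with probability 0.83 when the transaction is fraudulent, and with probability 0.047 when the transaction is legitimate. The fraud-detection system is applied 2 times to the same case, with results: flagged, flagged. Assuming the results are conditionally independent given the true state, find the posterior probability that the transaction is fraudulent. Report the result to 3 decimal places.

With H the event that the transaction is fraudulent, the joint likelihood of the observed sequence is P(data|H) = 0.83·0.83 = 0.68890 and P(data|¬H) = 0.047·0.047 = 0.0022090.
Bayes: P(H|data) = 0.099·0.68890 / (0.099·0.68890 + 0.901·0.0022090) = 0.068201/0.070191 = 0.9716.

Posterior P(H) ≈ 0.972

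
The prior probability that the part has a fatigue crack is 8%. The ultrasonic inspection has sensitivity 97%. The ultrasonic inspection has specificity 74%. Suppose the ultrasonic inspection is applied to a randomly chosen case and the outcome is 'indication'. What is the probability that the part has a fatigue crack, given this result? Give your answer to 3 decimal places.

Let H be the event that the part has a fatigue crack. P(H) = 0.08, so P(¬H) = 0.92. With E the 'indication' result, P(E|H) = 0.97 and P(E|¬H) = 0.26.
P(E) = 0.97·0.08 + 0.26·0.92 = 0.077600 + 0.23920 = 0.31680.
By Bayes' theorem, P(H|E) = 0.077600 / 0.31680 = 0.245.

P(H | E) ≈ 0.245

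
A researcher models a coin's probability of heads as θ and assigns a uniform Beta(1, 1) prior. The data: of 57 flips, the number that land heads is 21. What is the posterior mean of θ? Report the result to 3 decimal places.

Posterior mean ≈ 0.373

The binomial likelihood is conjugate to the Beta prior: with 21 successes and 36 failures, the posterior is Beta(1+21, 1+36) = Beta(22, 37).
Posterior mean = α/(α+β) = 22/59 = 0.373.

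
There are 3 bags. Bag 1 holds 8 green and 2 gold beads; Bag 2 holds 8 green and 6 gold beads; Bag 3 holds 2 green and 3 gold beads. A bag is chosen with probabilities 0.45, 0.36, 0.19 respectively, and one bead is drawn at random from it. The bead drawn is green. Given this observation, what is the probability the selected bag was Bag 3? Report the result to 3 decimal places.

Posterior probability ≈ 0.118

Tabulate prior·likelihood by source: [1] prior 0.45, lik 0.8, product 0.3600; [2] prior 0.36, lik 0.5714, product 0.2057; [3] prior 0.19, lik 0.4, product 0.07600.
Normalizing constant = 0.64171; the posterior for Bag 3 is its product over the sum, 0.07600/0.64171 = 0.118.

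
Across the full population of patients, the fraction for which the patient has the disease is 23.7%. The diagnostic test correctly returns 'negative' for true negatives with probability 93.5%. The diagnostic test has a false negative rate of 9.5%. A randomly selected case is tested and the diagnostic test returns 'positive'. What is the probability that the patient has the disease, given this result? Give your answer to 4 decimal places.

Let H be the event that the patient has the disease. P(H) = 0.237, so P(¬H) = 0.763. With E the 'positive' result, P(E|H) = 0.905 and P(E|¬H) = 0.065.
P(E) = 0.905·0.237 + 0.065·0.763 = 0.21449 + 0.049595 = 0.26408.
By Bayes' theorem, P(H|E) = 0.21449 / 0.26408 = 0.8122.

P(H | E) ≈ 0.8122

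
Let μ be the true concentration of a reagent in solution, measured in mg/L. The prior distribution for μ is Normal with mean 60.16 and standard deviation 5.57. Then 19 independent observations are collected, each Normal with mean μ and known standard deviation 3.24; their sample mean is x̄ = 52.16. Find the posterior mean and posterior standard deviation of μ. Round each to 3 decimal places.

Prior precision 1/τ₀² = 1/5.57² = 0.0322322; data precision n/σ² = 19/3.24² = 1.80994.
Posterior precision = 0.0322322 + 1.80994 = 1.84217, giving posterior SD = 1/√1.84217 = 0.737.
Posterior mean = (0.0322322·60.16 + 1.80994·52.16) / 1.84217 = 52.300.

Posterior mean ≈ 52.300; posterior SD ≈ 0.737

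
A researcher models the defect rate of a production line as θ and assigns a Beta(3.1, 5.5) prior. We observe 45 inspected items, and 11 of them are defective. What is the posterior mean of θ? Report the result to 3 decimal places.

Observing 11 successes and 34 failures updates Beta(3.1, 5.5) by adding the success and failure counts to the two shape parameters: α = 3.1+11 = 14.1, β = 5.5+34 = 39.5.
E[θ | data] = 14.1/(14.1+39.5) = 0.263.

Posterior mean ≈ 0.263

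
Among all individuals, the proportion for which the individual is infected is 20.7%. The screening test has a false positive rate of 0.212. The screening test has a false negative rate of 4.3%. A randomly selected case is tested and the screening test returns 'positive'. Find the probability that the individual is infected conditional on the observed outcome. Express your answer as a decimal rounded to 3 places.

P(H | E) ≈ 0.541

Let H be the event that the individual is infected. P(H) = 0.207, so P(¬H) = 0.793. With E the 'positive' result, P(E|H) = 0.957 and P(E|¬H) = 0.212.
P(E) = 0.957·0.207 + 0.212·0.793 = 0.19810 + 0.16812 = 0.36621.
By Bayes' theorem, P(H|E) = 0.19810 / 0.36621 = 0.541.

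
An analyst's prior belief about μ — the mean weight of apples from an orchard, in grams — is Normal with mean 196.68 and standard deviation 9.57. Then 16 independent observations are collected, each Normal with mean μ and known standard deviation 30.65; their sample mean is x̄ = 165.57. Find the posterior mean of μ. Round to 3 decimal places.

With known σ, the Normal prior is conjugate. Weight on the data is w = (n/σ²)/(n/σ² + 1/τ₀²) = 0.0170317/(0.0170317+0.0109188) = 0.60935.
Posterior mean = w·x̄ + (1−w)·μ₀ = 0.60935·165.57 + 0.39065·196.68 = 177.723.

Posterior mean ≈ 177.723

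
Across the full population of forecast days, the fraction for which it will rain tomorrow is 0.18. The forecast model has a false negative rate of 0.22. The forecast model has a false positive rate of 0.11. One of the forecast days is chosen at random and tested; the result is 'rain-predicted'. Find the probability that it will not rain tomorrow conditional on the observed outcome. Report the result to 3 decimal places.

P(¬H | E) ≈ 0.391

Let H be the event that it will rain tomorrow. P(H) = 0.18, so P(¬H) = 0.82. With E the 'rain-predicted' result, P(E|H) = 0.78 and P(E|¬H) = 0.11.
P(E) = 0.78·0.18 + 0.11·0.82 = 0.14040 + 0.090200 = 0.23060.
By Bayes' theorem, P(H|E) = 0.14040 / 0.23060 = 0.609. Hence P(¬H|E) = 1 − 0.609 = 0.391.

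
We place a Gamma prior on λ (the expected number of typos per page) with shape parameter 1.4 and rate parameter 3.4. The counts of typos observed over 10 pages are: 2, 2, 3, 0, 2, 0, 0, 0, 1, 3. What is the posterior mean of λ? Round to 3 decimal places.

The Poisson likelihood adds the total count to the shape and the number of exposure periods to the rate. Here ∑xᵢ = 13 and n = 10, so shape 1.4→14.4 and rate 3.4→13.4.
Posterior mean = shape/rate = 14.4/13.4 = 1.075.

Posterior mean ≈ 1.075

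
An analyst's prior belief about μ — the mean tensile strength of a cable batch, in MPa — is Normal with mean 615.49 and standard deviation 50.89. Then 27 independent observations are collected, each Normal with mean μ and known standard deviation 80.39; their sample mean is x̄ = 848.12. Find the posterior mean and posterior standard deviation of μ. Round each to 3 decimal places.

With known σ, the Normal prior is conjugate. Weight on the data is w = (n/σ²)/(n/σ² + 1/τ₀²) = 0.00417792/(0.00417792+0.00038613) = 0.91540.
Posterior mean = w·x̄ + (1−w)·μ₀ = 0.91540·848.12 + 0.084603·615.49 = 828.439. Posterior variance = 1/(0.00417792+0.00038613) = 219.104, so SD = 14.802.

Posterior mean ≈ 828.439; posterior SD ≈ 14.802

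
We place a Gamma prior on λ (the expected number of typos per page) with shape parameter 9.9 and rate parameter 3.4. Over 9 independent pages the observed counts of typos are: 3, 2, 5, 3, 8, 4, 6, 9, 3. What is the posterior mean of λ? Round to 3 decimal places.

The Poisson likelihood adds the total count to the shape and the number of exposure periods to the rate. Here ∑xᵢ = 43 and n = 9, so shape 9.9→52.9 and rate 3.4→12.4.
Posterior mean = shape/rate = 52.9/12.4 = 4.266.

Posterior mean ≈ 4.266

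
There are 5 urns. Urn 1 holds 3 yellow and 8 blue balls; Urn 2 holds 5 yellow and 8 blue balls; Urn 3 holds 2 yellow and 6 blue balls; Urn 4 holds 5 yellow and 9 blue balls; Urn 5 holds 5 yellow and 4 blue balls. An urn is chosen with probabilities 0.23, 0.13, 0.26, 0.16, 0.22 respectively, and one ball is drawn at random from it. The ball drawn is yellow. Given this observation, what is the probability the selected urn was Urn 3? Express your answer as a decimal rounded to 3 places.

P(yellow|Urn 1) = 0.2727; P(yellow|Urn 2) = 0.3846; P(yellow|Urn 3) = 0.25; P(yellow|Urn 4) = 0.3571; P(yellow|Urn 5) = 0.5556.
Prior × likelihood for each source: 0.23·0.2727=0.06273, 0.13·0.3846=0.05000, 0.26·0.25=0.06500, 0.16·0.3571=0.05714, 0.22·0.5556=0.1222. Summing gives P(yellow) = 0.35709.
P(Urn 3 | yellow) = 0.06500 / 0.35709 = 0.182.

Posterior probability ≈ 0.182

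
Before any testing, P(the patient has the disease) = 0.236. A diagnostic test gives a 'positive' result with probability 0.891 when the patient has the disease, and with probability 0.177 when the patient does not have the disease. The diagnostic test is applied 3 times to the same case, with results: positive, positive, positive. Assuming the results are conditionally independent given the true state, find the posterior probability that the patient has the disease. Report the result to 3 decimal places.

With H the event that the patient has the disease, the joint likelihood of the observed sequence is P(data|H) = 0.891·0.891·0.891 = 0.70735 and P(data|¬H) = 0.177·0.177·0.177 = 0.0055452.
Bayes: P(H|data) = 0.236·0.70735 / (0.236·0.70735 + 0.764·0.0055452) = 0.16693/0.17117 = 0.9752.

Posterior P(H) ≈ 0.975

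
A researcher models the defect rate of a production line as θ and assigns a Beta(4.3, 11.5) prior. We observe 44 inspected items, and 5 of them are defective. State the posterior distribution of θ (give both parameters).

Observing 5 successes and 39 failures updates Beta(4.3, 11.5) by adding the success and failure counts to the two shape parameters: α = 4.3+5 = 9.3, β = 11.5+39 = 50.5.

Posterior: Beta(9.3, 50.5)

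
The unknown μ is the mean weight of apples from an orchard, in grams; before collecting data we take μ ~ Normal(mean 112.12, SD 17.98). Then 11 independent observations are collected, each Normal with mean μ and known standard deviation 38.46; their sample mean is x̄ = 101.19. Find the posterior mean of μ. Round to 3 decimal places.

Prior precision 1/τ₀² = 1/17.98² = 0.00309329; data precision n/σ² = 11/38.46² = 0.00743659.
Posterior precision = 0.00309329 + 0.00743659 = 0.0105299.
Posterior mean = (0.00309329·112.12 + 0.00743659·101.19) / 0.0105299 = 104.401.

Posterior mean ≈ 104.401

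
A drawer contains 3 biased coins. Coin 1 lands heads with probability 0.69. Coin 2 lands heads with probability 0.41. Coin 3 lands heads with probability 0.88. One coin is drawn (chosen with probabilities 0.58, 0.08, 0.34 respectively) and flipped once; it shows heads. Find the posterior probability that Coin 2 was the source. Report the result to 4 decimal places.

P(heads|C1) = 0.69; P(heads|C2) = 0.41; P(heads|C3) = 0.88.
Prior × likelihood for each source: 0.58·0.69=0.4002, 0.08·0.41=0.03280, 0.34·0.88=0.2992. Summing gives P(heads) = 0.73220.
P(Coin 2 | heads) = 0.03280 / 0.73220 = 0.0448.

Posterior probability ≈ 0.0448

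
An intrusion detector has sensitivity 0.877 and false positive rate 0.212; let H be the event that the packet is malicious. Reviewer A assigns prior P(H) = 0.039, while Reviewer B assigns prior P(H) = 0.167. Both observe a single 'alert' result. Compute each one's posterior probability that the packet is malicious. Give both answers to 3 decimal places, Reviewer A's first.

Reviewer A: 0.144; Reviewer B: 0.453

The likelihood ratio for an 'alert' result is 0.877/0.212 = 4.1368.
Reviewer A: prior odds 0.039/0.961 = 0.040583; posterior odds 0.16788; posterior probability 0.144.
Reviewer B: prior odds 0.167/0.833 = 0.20048; posterior odds 0.82934; posterior probability 0.453.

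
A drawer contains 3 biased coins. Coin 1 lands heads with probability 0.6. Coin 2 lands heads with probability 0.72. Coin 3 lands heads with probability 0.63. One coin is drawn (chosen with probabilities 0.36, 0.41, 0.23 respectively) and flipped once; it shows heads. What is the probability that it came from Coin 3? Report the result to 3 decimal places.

Posterior probability ≈ 0.221

P(heads|C1) = 0.6; P(heads|C2) = 0.72; P(heads|C3) = 0.63.
Prior × likelihood for each source: 0.36·0.6=0.2160, 0.41·0.72=0.2952, 0.23·0.63=0.1449. Summing gives P(heads) = 0.65610.
P(Coin 3 | heads) = 0.1449 / 0.65610 = 0.221.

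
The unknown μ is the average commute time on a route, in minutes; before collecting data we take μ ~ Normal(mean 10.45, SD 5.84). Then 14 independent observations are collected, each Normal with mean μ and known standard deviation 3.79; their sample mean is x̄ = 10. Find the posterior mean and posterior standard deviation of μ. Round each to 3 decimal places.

Posterior mean ≈ 10.013; posterior SD ≈ 0.998

With known σ, the Normal prior is conjugate. Weight on the data is w = (n/σ²)/(n/σ² + 1/τ₀²) = 0.974652/(0.974652+0.0293207) = 0.97080.
Posterior mean = w·x̄ + (1−w)·μ₀ = 0.97080·10 + 0.029205·10.45 = 10.013. Posterior variance = 1/(0.974652+0.0293207) = 0.996043, so SD = 0.998.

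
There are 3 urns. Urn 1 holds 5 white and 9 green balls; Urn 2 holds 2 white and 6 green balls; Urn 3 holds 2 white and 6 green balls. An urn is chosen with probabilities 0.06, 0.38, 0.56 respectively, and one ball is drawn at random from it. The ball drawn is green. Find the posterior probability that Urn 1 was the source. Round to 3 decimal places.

P(green|Urn 1) = 0.6429; P(green|Urn 2) = 0.75; P(green|Urn 3) = 0.75.
Prior × likelihood for each source: 0.06·0.6429=0.03857, 0.38·0.75=0.2850, 0.56·0.75=0.4200. Summing gives P(green) = 0.74357.
P(Urn 1 | green) = 0.03857 / 0.74357 = 0.052.

Posterior probability ≈ 0.052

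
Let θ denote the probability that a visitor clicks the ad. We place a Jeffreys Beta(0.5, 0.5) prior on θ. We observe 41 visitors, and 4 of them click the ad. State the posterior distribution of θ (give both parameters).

Observing 4 successes and 37 failures updates Beta(0.5, 0.5) by adding the success and failure counts to the two shape parameters: α = 0.5+4 = 4.5, β = 0.5+37 = 37.5.

Posterior: Beta(4.5, 37.5)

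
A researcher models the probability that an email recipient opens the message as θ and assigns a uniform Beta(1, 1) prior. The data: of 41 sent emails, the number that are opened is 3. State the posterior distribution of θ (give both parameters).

The binomial likelihood is conjugate to the Beta prior: with 3 successes and 38 failures, the posterior is Beta(1+3, 1+38) = Beta(4, 39).

Posterior: Beta(4, 39)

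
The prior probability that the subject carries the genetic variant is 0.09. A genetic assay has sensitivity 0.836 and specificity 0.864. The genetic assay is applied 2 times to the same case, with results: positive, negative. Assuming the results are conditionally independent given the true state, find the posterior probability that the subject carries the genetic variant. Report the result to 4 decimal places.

Posterior P(H) ≈ 0.1035

With H the event that the subject carries the genetic variant, the joint likelihood of the observed sequence is P(data|H) = 0.836·0.164 = 0.13710 and P(data|¬H) = 0.136·0.864 = 0.11750.
Bayes: P(H|data) = 0.09·0.13710 / (0.09·0.13710 + 0.91·0.11750) = 0.012339/0.11927 = 0.1035.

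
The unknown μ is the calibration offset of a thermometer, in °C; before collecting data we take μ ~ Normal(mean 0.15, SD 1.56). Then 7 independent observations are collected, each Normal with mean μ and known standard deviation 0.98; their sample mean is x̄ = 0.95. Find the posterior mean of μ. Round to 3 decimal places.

Posterior mean ≈ 0.907

With known σ, the Normal prior is conjugate. Weight on the data is w = (n/σ²)/(n/σ² + 1/τ₀²) = 7.28863/(7.28863+0.410914) = 0.94663.
Posterior mean = w·x̄ + (1−w)·μ₀ = 0.94663·0.95 + 0.053369·0.15 = 0.907.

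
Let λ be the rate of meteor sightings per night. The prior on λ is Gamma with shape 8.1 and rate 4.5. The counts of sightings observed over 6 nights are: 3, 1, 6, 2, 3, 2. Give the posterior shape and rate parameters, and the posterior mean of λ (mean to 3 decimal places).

Posterior: Gamma(shape=25.1, rate=10.5); mean ≈ 2.390

The Poisson likelihood adds the total count to the shape and the number of exposure periods to the rate. Here ∑xᵢ = 17 and n = 6, so shape 8.1→25.1 and rate 4.5→10.5.
E[λ | data] = 25.1/10.5 = 2.390.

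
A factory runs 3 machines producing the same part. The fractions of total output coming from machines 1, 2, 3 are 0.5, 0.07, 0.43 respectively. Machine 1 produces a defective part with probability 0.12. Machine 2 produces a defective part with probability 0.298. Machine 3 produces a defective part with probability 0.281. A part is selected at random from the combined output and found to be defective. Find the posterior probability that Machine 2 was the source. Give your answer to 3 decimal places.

Posterior probability ≈ 0.103

Tabulate prior·likelihood by source: [1] prior 0.5, lik 0.12, product 0.06000; [2] prior 0.07, lik 0.298, product 0.02086; [3] prior 0.43, lik 0.281, product 0.1208.
Normalizing constant = 0.20169; the posterior for Machine 2 is its product over the sum, 0.02086/0.20169 = 0.103.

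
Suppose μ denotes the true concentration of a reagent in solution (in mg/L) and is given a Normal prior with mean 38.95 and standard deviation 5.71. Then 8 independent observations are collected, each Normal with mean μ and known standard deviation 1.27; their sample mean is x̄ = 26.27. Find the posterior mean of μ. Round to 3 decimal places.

Posterior mean ≈ 26.348

Prior precision 1/τ₀² = 1/5.71² = 0.0306710; data precision n/σ² = 8/1.27² = 4.96001.
Posterior precision = 0.0306710 + 4.96001 = 4.99068.
Posterior mean = (0.0306710·38.95 + 4.96001·26.27) / 4.99068 = 26.348.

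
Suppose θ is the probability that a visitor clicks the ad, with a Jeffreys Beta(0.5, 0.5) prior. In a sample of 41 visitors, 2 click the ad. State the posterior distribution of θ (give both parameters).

Posterior: Beta(2.5, 39.5)

The binomial likelihood is conjugate to the Beta prior: with 2 successes and 39 failures, the posterior is Beta(0.5+2, 0.5+39) = Beta(2.5, 39.5).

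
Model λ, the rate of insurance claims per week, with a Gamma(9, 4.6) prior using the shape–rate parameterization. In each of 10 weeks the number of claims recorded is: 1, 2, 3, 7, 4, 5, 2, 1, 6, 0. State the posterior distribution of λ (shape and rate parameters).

Total count ∑xᵢ = 31 over n = 10 weeks.
Gamma is conjugate to the Poisson likelihood: posterior is Gamma(shape = 9+31 = 40, rate = 4.6+10 = 14.6).

Posterior: Gamma(shape=40, rate=14.6)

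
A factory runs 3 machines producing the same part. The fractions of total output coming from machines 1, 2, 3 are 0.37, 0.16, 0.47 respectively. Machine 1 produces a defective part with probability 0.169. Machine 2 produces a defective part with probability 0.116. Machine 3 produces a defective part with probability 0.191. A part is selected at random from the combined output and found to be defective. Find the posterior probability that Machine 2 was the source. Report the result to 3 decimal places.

Posterior probability ≈ 0.109

Tabulate prior·likelihood by source: [1] prior 0.37, lik 0.169, product 0.06253; [2] prior 0.16, lik 0.116, product 0.01856; [3] prior 0.47, lik 0.191, product 0.08977.
Normalizing constant = 0.17086; the posterior for Machine 2 is its product over the sum, 0.01856/0.17086 = 0.109.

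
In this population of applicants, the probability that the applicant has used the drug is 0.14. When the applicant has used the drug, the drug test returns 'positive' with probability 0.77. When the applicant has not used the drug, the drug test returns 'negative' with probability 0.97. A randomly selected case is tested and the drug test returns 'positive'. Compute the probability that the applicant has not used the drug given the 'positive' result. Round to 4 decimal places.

P(¬H | E) ≈ 0.1931

Write H for 'the applicant has used the drug'. Prior odds H:¬H = 0.14/0.86 = 0.16279. For the 'positive' outcome, the likelihood ratio is 0.77/0.03 = 25.667.
Posterior odds = 0.16279 × 25.667 = 4.1783, so P(H|E) = 4.1783/(1+4.1783) = 0.8069. Then P(¬H|E) = 1 − 0.8069 = 0.1931.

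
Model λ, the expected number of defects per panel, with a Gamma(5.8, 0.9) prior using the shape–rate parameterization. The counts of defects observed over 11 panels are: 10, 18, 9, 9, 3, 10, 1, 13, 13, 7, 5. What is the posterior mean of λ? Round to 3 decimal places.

The Poisson likelihood adds the total count to the shape and the number of exposure periods to the rate. Here ∑xᵢ = 98 and n = 11, so shape 5.8→103.8 and rate 0.9→11.9.
E[λ | data] = 103.8/11.9 = 8.723.

Posterior mean ≈ 8.723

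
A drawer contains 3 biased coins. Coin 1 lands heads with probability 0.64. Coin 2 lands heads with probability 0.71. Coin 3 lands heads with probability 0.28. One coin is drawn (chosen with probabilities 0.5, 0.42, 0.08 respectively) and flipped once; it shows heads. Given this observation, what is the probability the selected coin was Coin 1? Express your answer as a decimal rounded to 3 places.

P(heads|C1) = 0.64; P(heads|C2) = 0.71; P(heads|C3) = 0.28.
Prior × likelihood for each source: 0.5·0.64=0.3200, 0.42·0.71=0.2982, 0.08·0.28=0.02240. Summing gives P(heads) = 0.64060.
P(Coin 1 | heads) = 0.3200 / 0.64060 = 0.500.

Posterior probability ≈ 0.500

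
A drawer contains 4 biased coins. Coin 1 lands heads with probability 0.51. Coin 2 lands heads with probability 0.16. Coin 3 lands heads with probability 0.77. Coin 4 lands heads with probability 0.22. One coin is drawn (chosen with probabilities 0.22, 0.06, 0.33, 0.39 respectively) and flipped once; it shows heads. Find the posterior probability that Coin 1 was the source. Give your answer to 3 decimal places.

Tabulate prior·likelihood by source: [1] prior 0.22, lik 0.51, product 0.1122; [2] prior 0.06, lik 0.16, product 0.009600; [3] prior 0.33, lik 0.77, product 0.2541; [4] prior 0.39, lik 0.22, product 0.08580.
Normalizing constant = 0.46170; the posterior for Coin 1 is its product over the sum, 0.1122/0.46170 = 0.243.

Posterior probability ≈ 0.243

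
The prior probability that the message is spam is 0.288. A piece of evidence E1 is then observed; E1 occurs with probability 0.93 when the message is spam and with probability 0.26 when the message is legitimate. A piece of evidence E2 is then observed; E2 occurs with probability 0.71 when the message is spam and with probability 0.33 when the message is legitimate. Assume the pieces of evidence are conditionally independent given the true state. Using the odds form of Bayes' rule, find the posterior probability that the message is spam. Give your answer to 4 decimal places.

Posterior probability ≈ 0.7569

Prior odds = 0.288/(1−0.288) = 0.40449.
Likelihood ratio for E1 = 0.93/0.26 = 3.5769.
Likelihood ratio for E2 = 0.71/0.33 = 2.1515.
Posterior odds = prior odds × LR₁ × LR₂ = 3.1129.
Posterior probability = odds/(1+odds) = 3.1129/4.1129 = 0.7569.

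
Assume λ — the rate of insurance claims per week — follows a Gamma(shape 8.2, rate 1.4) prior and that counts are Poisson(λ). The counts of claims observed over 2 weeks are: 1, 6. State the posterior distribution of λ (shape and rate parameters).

The Poisson likelihood adds the total count to the shape and the number of exposure periods to the rate. Here ∑xᵢ = 7 and n = 2, so shape 8.2→15.2 and rate 1.4→3.4.

Posterior: Gamma(shape=15.2, rate=3.4)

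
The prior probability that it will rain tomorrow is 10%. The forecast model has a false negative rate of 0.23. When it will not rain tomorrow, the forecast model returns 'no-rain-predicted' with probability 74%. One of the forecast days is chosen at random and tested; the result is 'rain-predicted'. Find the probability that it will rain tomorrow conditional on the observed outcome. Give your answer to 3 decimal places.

Write H for 'it will rain tomorrow'. Prior odds H:¬H = 0.1/0.9 = 0.11111. For the 'rain-predicted' outcome, the likelihood ratio is 0.77/0.26 = 2.9615.
Posterior odds = 0.11111 × 2.9615 = 0.32906, so P(H|E) = 0.32906/(1+0.32906) = 0.248.

P(H | E) ≈ 0.248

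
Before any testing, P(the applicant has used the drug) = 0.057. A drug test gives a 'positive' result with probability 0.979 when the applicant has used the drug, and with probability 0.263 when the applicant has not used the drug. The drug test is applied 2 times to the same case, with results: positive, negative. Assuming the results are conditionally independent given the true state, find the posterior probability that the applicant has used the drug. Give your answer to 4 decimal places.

Posterior P(H) ≈ 0.0064

Let H be the event that the applicant has used the drug; start with P(H) = 0.057. P('positive'|H) = 0.979, P('positive'|¬H) = 0.263.
Update on result 1 ('positive'): P(H) ← 0.979·0.0570 / (0.979·0.0570 + 0.263·0.9430) = 0.055803/0.30381 = 0.1837.
Update on result 2 ('negative'): P(H) ← 0.021·0.1837 / (0.021·0.1837 + 0.737·0.8163) = 0.0038572/0.60549 = 0.0064.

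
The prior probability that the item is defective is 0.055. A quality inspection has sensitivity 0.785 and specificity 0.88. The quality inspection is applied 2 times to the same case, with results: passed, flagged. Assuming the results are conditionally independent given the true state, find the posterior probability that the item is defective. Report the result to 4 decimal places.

Posterior P(H) ≈ 0.0851

With H the event that the item is defective, the joint likelihood of the observed sequence is P(data|H) = 0.215·0.785 = 0.16878 and P(data|¬H) = 0.88·0.12 = 0.10560.
Bayes: P(H|data) = 0.055·0.16878 / (0.055·0.16878 + 0.945·0.10560) = 0.0092826/0.10907 = 0.0851.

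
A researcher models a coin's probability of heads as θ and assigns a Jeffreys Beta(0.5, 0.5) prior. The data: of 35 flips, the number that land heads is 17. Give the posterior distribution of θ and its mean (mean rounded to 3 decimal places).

Posterior: Beta(17.5, 18.5); mean ≈ 0.486

The binomial likelihood is conjugate to the Beta prior: with 17 successes and 18 failures, the posterior is Beta(0.5+17, 0.5+18) = Beta(17.5, 18.5).
Posterior mean = α/(α+β) = 17.5/36 = 0.486.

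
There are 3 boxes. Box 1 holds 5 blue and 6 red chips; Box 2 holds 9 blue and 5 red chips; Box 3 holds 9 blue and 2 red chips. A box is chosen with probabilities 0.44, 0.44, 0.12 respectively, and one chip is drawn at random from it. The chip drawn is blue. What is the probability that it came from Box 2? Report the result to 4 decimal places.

Tabulate prior·likelihood by source: [1] prior 0.44, lik 0.4545, product 0.2000; [2] prior 0.44, lik 0.6429, product 0.2829; [3] prior 0.12, lik 0.8182, product 0.09818.
Normalizing constant = 0.58104; the posterior for Box 2 is its product over the sum, 0.2829/0.58104 = 0.4868.

Posterior probability ≈ 0.4868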